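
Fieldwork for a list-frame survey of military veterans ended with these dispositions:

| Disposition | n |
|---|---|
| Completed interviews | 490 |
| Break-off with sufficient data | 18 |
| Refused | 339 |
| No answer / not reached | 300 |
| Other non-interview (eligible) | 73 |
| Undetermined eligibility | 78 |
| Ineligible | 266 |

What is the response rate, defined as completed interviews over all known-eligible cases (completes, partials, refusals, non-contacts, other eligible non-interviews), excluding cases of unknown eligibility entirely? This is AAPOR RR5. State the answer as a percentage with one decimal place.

Num → 490
Denominator → 490 + 18 + 339 + 300 + 73 = 1220
RR5 = 490 / 1220 = 0.4016

40.2%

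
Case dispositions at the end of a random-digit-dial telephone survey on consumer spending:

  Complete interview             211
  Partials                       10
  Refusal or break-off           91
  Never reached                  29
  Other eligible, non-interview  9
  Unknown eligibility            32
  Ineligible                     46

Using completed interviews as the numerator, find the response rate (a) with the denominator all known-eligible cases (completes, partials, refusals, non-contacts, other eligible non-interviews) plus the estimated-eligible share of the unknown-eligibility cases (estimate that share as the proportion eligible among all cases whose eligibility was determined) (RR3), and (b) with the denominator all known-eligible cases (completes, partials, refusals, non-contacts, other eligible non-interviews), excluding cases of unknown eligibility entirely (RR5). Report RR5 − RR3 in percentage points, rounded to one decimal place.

Num: 211
Determined eligible: 211 + 10 + 91 + 29 + 9 = 350
e = 350 / (350 + 46) = 350 / 396 = 0.8838
e × U: 0.8838 × 32 = 28.28
Denominator: 350 + 28.28 = 378.28
RR3 = 211 / 378.28 = 0.5578
Denominator: 211 + 10 + 91 + 29 + 9 = 350
RR5 = 211 / 350 = 0.6029
Difference = 60.29 − 55.78 = 4.51 percentage points

4.5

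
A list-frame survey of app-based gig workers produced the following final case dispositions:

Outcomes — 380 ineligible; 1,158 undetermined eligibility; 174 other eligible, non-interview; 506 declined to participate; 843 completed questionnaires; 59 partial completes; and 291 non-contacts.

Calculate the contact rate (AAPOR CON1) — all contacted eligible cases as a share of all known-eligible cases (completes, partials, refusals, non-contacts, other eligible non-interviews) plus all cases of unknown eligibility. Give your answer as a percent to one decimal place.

52.2%

Top: 843 + 59 + 506 + 174 = 1582
Denominator: 843 + 59 + 506 + 291 + 174 + 1158 = 3031
CON1 = 1582 / 3031 = 0.5219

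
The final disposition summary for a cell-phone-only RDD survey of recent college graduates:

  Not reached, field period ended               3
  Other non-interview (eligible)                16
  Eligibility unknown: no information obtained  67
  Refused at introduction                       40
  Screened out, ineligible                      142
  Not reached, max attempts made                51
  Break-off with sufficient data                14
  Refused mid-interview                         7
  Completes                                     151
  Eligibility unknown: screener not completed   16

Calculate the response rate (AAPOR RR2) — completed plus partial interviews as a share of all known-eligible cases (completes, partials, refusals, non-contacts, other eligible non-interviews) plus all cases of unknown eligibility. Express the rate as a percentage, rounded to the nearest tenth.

Refusals = 40 + 7 = 47
No contact after all attempts = 3 + 51 = 54
Unknown eligibility = 16 + 67 = 83
Top = 151 + 14 = 165
Base = 151 + 14 + 47 + 54 + 16 + 83 = 365
RR2 = 165 / 365 = 0.4521

45.2%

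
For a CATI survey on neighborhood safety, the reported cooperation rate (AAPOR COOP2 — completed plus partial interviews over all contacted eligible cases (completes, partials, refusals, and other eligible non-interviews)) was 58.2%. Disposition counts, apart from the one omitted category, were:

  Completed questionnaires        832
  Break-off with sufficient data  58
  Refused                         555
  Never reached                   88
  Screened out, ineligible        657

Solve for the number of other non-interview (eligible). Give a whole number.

84

Top: 832 + 58 = 890
COOP2 = 890 / D = 0.582
D = 890 / 0.582 = 1529.2
Other denominator terms total 1445
other non-interview (eligible) = 1529.2 − 1445 ≈ 84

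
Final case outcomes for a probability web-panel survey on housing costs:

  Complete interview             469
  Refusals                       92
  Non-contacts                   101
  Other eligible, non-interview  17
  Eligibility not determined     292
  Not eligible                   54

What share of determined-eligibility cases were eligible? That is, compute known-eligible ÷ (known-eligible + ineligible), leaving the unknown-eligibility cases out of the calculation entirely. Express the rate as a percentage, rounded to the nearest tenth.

92.6%

Eligible (known) → 469 + 92 + 101 + 17 = 679
e = 679 / (679 + 54) = 679 / 733 = 0.9263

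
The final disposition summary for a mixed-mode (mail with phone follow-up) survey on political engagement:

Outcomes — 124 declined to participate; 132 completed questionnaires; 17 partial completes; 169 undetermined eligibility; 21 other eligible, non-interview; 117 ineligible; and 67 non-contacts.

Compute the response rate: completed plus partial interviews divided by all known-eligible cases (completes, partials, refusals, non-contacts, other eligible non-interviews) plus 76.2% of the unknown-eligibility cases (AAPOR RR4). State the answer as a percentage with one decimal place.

30.4%

Numerator → 132 + 17 = 149
Eligible (known) → 132 + 17 + 124 + 67 + 21 = 361
Estimated eligible among unknowns → 0.7620 × 169 = 128.78
Denom → 361 + 128.78 = 489.78
RR4 = 149 / 489.78 = 0.3042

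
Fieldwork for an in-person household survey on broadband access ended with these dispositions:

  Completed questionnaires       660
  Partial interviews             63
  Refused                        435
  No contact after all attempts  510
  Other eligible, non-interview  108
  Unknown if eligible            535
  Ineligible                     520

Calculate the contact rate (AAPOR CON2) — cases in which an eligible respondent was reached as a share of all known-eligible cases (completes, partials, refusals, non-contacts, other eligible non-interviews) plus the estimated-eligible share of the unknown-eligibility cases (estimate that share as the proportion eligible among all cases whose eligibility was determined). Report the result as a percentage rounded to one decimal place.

57.8%

Num → 660 + 63 + 435 + 108 = 1266
Eligible (known) → 660 + 63 + 435 + 510 + 108 = 1776
e = 1776 / (1776 + 520) = 1776 / 2296 = 0.7735
e × U → 0.7735 × 535 = 413.82
Base → 1776 + 413.82 = 2189.82
CON2 = 1266 / 2189.82 = 0.5781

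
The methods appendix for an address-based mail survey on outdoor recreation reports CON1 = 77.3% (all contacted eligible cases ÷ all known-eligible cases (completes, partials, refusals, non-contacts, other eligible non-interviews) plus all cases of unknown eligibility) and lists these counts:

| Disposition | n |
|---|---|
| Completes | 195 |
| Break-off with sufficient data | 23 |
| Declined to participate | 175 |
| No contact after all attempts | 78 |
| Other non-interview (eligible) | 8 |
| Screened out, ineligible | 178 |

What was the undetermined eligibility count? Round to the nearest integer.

40

Numerator → 195 + 23 + 175 + 8 = 401
CON1 = 401 / D = 0.773
D = 401 / 0.773 = 518.8
Other denominator terms total 479
undetermined eligibility = 518.8 − 479 ≈ 40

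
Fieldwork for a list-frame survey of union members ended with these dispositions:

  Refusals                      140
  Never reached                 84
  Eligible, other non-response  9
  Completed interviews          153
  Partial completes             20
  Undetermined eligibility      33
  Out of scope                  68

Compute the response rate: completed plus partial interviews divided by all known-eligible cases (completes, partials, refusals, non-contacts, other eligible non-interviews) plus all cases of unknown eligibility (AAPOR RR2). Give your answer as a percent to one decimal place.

39.4%

Numerator = 153 + 20 = 173
Denominator = 153 + 20 + 140 + 84 + 9 + 33 = 439
RR2 = 173 / 439 = 0.3941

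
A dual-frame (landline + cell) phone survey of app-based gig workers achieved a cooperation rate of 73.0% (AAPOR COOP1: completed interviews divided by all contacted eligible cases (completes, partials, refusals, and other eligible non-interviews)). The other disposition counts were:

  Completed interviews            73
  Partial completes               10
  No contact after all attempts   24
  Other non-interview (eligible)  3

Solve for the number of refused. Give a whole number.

14

COOP1 = 73 / D = 0.730
D = 73 / 0.730 = 100.0
Remaining denominator categories sum to 86
refused = 100.0 − 86 ≈ 14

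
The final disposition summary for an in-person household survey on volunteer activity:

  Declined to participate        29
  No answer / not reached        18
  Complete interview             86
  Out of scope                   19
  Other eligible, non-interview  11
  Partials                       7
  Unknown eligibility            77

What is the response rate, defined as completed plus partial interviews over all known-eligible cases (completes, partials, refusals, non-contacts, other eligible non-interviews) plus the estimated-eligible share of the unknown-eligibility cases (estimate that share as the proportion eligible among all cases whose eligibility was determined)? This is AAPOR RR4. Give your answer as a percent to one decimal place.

42.4%

Numerator: 86 + 7 = 93
Known eligible: 86 + 7 + 29 + 18 + 11 = 151
e = 151 / (151 + 19) = 151 / 170 = 0.8882
e × U: 0.8882 × 77 = 68.39
Denominator: 151 + 68.39 = 219.39
RR4 = 93 / 219.39 = 0.4239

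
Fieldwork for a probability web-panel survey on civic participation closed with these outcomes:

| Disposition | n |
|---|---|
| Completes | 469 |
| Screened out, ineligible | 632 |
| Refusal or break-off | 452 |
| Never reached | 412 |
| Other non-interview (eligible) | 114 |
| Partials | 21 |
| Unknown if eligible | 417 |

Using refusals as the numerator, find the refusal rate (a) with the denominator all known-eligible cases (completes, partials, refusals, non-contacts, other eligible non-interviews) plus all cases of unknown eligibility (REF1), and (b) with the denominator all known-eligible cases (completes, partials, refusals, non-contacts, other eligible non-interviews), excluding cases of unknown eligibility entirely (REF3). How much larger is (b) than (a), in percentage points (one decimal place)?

6.8

Num → 452
Denominator → 469 + 21 + 452 + 412 + 114 + 417 = 1885
REF1 = 452 / 1885 = 0.2398
Denominator → 469 + 21 + 452 + 412 + 114 = 1468
REF3 = 452 / 1468 = 0.3079
Difference = 30.79 − 23.98 = 6.81 percentage points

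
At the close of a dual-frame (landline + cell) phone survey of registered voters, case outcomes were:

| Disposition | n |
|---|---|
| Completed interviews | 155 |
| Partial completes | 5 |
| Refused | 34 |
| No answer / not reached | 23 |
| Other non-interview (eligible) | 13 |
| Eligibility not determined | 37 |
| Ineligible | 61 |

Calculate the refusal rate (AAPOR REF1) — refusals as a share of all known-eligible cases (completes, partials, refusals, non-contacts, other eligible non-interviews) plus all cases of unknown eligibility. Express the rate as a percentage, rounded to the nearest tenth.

Numerator → 34
Base → 155 + 5 + 34 + 23 + 13 + 37 = 267
REF1 = 34 / 267 = 0.1273

12.7%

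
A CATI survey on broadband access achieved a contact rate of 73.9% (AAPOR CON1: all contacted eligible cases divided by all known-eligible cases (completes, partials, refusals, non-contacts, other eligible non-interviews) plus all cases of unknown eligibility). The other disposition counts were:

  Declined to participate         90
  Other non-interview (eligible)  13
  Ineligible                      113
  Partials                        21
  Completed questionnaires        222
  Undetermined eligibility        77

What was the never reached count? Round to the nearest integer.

Num = 222 + 21 + 90 + 13 = 346
CON1 = 346 / D = 0.739
D = 346 / 0.739 = 468.2
Rest of base = 423
never reached = 468.2 − 423 ≈ 45

45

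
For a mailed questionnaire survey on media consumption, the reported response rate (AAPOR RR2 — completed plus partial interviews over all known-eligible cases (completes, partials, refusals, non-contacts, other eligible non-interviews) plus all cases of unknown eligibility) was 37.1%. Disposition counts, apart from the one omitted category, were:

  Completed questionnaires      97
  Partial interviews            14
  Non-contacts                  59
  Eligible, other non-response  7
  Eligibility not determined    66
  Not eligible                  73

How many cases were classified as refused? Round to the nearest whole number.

56

Numerator = 97 + 14 = 111
RR2 = 111 / D = 0.371
D = 111 / 0.371 = 299.2
Remaining denominator categories sum to 243
refused = 299.2 − 243 ≈ 56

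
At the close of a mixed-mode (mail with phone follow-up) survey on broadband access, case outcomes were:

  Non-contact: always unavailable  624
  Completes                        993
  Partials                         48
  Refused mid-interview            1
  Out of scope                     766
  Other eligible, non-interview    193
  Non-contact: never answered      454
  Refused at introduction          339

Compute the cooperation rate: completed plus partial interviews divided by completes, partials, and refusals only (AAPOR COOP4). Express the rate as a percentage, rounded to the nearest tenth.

75.4%

Refusal or break-off = 339 + 1 = 340
No contact after all attempts = 454 + 624 = 1078
Top → 993 + 48 = 1041
Denominator → 993 + 48 + 340 = 1381
COOP4 = 1041 / 1381 = 0.7538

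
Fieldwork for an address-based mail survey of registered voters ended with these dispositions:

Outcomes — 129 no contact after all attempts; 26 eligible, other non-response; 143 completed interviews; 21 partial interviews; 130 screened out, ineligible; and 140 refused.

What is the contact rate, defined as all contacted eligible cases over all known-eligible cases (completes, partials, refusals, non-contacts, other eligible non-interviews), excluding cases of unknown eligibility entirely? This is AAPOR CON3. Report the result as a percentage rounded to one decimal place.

Num → 143 + 21 + 140 + 26 = 330
Denominator → 143 + 21 + 140 + 129 + 26 = 459
CON3 = 330 / 459 = 0.7190

71.9%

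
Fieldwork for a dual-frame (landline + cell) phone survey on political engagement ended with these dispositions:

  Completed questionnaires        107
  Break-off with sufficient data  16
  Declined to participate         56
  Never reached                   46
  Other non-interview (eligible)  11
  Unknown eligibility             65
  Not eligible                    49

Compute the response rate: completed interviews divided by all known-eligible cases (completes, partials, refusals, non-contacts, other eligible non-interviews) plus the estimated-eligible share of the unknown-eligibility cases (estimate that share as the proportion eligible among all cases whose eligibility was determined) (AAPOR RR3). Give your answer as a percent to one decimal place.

36.9%

Top: 107
Known eligible: 107 + 16 + 56 + 46 + 11 = 236
e = 236 / (236 + 49) = 236 / 285 = 0.8281
Estimated eligible among unknowns: 0.8281 × 65 = 53.83
Denom: 236 + 53.83 = 289.83
RR3 = 107 / 289.83 = 0.3692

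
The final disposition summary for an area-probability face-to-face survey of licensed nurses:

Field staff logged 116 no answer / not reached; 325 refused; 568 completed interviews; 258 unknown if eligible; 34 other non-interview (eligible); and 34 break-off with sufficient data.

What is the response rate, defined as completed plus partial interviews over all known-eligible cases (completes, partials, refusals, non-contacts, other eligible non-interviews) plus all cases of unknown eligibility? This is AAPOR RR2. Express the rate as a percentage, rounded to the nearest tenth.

45.1%

Numerator: 568 + 34 = 602
Base: 568 + 34 + 325 + 116 + 34 + 258 = 1335
RR2 = 602 / 1335 = 0.4509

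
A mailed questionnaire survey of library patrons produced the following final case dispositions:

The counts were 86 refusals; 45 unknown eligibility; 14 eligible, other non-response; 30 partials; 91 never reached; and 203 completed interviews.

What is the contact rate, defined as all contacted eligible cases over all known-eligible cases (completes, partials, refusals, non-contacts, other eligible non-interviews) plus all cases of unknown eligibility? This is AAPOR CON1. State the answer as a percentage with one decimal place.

Numerator = 203 + 30 + 86 + 14 = 333
Denominator = 203 + 30 + 86 + 91 + 14 + 45 = 469
CON1 = 333 / 469 = 0.7100

71.0%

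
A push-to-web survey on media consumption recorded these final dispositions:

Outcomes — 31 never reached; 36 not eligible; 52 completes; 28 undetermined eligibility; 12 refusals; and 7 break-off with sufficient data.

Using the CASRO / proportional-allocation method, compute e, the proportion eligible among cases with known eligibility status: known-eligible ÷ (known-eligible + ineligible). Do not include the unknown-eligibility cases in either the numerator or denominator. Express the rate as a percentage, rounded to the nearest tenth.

Eligible (known): 52 + 7 + 12 + 31 = 102
e = 102 / (102 + 36) = 102 / 138 = 0.7391

73.9%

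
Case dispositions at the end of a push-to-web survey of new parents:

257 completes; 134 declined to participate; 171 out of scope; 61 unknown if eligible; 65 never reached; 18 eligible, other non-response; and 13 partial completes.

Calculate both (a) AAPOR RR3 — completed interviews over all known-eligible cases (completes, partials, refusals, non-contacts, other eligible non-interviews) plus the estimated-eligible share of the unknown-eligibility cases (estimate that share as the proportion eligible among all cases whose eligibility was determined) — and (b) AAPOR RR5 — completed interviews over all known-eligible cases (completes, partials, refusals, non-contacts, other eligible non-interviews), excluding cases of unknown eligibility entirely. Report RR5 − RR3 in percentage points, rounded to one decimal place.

Top: 257
Determined eligible: 257 + 13 + 134 + 65 + 18 = 487
e = 487 / (487 + 171) = 487 / 658 = 0.7401
Estimated eligible among unknowns: 0.7401 × 61 = 45.15
Denominator: 487 + 45.15 = 532.15
RR3 = 257 / 532.15 = 0.4829
Denominator: 257 + 13 + 134 + 65 + 18 = 487
RR5 = 257 / 487 = 0.5277
Difference = 52.77 − 48.29 = 4.48 percentage points

4.5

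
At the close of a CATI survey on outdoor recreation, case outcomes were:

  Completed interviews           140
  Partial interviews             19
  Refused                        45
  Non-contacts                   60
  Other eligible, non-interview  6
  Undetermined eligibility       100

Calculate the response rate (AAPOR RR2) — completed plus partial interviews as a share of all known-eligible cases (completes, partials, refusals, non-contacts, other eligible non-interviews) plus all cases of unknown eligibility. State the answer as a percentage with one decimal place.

Top = 140 + 19 = 159
Base = 140 + 19 + 45 + 60 + 6 + 100 = 370
RR2 = 159 / 370 = 0.4297

43.0%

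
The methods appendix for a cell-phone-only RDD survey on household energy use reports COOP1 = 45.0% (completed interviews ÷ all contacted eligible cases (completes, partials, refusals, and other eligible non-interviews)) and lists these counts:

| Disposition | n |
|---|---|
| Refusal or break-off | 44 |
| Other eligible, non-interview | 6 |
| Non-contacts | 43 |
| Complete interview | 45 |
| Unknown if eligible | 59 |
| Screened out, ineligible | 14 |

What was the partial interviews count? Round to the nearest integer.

COOP1 = 45 / D = 0.450
D = 45 / 0.450 = 100.0
Rest of base = 95
partial interviews = 100.0 − 95 ≈ 5

5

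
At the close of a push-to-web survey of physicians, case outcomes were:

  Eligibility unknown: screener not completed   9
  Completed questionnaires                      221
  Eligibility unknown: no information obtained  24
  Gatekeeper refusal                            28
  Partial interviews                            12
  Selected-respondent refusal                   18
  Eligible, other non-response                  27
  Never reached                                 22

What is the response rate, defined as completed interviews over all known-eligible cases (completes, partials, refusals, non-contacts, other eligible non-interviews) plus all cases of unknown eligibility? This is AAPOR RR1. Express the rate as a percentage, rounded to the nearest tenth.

Refused = 28 + 18 = 46
Eligibility not determined = 9 + 24 = 33
Top = 221
Denominator = 221 + 12 + 46 + 22 + 27 + 33 = 361
RR1 = 221 / 361 = 0.6122

61.2%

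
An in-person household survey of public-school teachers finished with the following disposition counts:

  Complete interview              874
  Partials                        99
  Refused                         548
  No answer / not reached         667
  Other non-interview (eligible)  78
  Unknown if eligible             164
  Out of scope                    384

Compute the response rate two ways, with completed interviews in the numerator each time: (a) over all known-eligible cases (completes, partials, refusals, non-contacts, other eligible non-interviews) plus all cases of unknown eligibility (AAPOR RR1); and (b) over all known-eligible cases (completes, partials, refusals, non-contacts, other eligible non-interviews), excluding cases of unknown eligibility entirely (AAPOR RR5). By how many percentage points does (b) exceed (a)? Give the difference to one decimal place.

Num = 874
Denom = 874 + 99 + 548 + 667 + 78 + 164 = 2430
RR1 = 874 / 2430 = 0.3597
Denom = 874 + 99 + 548 + 667 + 78 = 2266
RR5 = 874 / 2266 = 0.3857
Difference = 38.57 − 35.97 = 2.60 percentage points

2.6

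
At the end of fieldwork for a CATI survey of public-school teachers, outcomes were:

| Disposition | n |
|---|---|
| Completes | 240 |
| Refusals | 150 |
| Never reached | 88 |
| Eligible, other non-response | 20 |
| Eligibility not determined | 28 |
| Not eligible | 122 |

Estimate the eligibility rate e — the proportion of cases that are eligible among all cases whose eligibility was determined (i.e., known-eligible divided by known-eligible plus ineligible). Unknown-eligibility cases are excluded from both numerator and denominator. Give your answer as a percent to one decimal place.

80.3%

Known eligible = 240 + 150 + 88 + 20 = 498
e = 498 / (498 + 122) = 498 / 620 = 0.8032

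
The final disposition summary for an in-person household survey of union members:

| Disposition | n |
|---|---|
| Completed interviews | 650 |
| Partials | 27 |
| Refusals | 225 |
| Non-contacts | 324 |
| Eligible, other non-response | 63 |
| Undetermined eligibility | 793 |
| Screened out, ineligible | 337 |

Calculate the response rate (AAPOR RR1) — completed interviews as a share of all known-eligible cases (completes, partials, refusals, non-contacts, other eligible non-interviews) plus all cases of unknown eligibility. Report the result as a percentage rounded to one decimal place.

31.2%

Numerator: 650
Base: 650 + 27 + 225 + 324 + 63 + 793 = 2082
RR1 = 650 / 2082 = 0.3122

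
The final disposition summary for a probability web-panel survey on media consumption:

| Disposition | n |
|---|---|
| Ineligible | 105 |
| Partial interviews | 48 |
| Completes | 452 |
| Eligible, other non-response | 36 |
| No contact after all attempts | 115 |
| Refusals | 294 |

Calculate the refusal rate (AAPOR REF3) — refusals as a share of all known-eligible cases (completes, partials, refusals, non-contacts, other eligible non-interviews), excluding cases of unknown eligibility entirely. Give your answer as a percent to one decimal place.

Num: 294
Denominator: 452 + 48 + 294 + 115 + 36 = 945
REF3 = 294 / 945 = 0.3111

31.1%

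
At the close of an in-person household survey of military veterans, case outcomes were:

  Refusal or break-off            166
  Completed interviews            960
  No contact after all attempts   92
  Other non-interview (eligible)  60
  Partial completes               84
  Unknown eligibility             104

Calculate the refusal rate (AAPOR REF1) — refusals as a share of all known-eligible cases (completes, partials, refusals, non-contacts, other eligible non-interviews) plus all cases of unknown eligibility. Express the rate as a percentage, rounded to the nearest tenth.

Numerator = 166
Denom = 960 + 84 + 166 + 92 + 60 + 104 = 1466
REF1 = 166 / 1466 = 0.1132

11.3%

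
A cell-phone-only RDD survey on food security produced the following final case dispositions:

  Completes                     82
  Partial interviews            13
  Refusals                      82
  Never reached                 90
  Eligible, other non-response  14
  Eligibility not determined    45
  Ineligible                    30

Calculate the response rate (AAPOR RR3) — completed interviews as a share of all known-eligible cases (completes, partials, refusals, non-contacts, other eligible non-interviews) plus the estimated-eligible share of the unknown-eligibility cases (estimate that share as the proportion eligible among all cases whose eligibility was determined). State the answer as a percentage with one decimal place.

Top → 82
Known eligible → 82 + 13 + 82 + 90 + 14 = 281
e = 281 / (281 + 30) = 281 / 311 = 0.9035
Eligible share of unknowns → 0.9035 × 45 = 40.66
Denom → 281 + 40.66 = 321.66
RR3 = 82 / 321.66 = 0.2549

25.5%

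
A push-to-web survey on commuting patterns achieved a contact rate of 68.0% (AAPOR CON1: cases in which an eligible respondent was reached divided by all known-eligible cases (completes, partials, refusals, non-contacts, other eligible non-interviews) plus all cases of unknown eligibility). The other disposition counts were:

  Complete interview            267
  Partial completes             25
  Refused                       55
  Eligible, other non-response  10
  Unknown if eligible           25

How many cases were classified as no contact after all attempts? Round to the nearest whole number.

Num: 267 + 25 + 55 + 10 = 357
CON1 = 357 / D = 0.680
D = 357 / 0.680 = 525.0
Rest of base = 382
no contact after all attempts = 525.0 − 382 ≈ 143

143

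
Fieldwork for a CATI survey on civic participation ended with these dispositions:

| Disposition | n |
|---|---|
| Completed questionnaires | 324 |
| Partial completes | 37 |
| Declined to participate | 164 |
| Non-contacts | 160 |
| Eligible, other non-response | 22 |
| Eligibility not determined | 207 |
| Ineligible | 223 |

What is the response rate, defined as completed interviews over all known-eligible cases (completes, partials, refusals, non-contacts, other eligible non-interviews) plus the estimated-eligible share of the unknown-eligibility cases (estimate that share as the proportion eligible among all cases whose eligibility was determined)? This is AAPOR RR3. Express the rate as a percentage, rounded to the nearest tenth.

Num = 324
Determined eligible = 324 + 37 + 164 + 160 + 22 = 707
e = 707 / (707 + 223) = 707 / 930 = 0.7602
Eligible share of unknowns = 0.7602 × 207 = 157.36
Denom = 707 + 157.36 = 864.36
RR3 = 324 / 864.36 = 0.3748

37.5%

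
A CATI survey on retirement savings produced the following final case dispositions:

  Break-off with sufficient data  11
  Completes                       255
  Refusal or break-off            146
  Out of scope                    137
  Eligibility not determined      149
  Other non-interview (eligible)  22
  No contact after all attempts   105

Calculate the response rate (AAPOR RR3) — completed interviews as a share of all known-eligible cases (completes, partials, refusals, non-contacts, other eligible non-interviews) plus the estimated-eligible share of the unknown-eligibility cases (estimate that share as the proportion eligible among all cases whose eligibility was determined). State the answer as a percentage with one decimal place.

38.8%

Num: 255
Determined eligible: 255 + 11 + 146 + 105 + 22 = 539
e = 539 / (539 + 137) = 539 / 676 = 0.7973
e × U: 0.7973 × 149 = 118.80
Base: 539 + 118.80 = 657.80
RR3 = 255 / 657.80 = 0.3877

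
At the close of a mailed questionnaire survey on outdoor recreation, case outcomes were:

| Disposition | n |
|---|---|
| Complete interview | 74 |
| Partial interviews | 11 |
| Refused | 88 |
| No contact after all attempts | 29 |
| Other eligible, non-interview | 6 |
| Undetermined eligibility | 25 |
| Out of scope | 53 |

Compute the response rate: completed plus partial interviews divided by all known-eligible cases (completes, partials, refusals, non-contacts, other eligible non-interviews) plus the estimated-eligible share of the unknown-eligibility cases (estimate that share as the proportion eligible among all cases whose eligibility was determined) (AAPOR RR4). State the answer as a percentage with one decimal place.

Num: 74 + 11 = 85
Determined eligible: 74 + 11 + 88 + 29 + 6 = 208
e = 208 / (208 + 53) = 208 / 261 = 0.7969
Estimated eligible among unknowns: 0.7969 × 25 = 19.92
Base: 208 + 19.92 = 227.92
RR4 = 85 / 227.92 = 0.3729

37.3%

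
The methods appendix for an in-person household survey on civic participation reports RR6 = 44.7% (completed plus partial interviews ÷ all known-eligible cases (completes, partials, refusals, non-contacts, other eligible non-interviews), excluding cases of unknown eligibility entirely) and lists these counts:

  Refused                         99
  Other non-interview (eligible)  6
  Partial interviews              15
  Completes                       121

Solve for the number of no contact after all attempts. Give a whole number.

63

Num = 121 + 15 = 136
RR6 = 136 / D = 0.447
D = 136 / 0.447 = 304.3
Rest of base = 241
no contact after all attempts = 304.3 − 241 ≈ 63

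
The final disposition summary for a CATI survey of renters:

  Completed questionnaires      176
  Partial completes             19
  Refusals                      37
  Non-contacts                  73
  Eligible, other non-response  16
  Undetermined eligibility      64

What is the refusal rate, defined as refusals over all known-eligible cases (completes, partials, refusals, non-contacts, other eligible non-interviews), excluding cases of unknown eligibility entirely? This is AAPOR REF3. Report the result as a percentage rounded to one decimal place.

Num → 37
Base → 176 + 19 + 37 + 73 + 16 = 321
REF3 = 37 / 321 = 0.1153

11.5%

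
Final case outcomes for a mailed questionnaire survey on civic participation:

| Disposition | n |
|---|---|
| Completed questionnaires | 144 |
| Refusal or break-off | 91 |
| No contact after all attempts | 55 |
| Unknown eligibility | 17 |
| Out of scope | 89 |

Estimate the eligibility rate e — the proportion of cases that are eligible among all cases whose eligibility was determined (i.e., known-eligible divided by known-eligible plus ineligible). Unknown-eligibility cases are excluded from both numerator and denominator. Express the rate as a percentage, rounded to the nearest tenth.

Eligible (known) → 144 + 91 + 55 = 290
e = 290 / (290 + 89) = 290 / 379 = 0.7652

76.5%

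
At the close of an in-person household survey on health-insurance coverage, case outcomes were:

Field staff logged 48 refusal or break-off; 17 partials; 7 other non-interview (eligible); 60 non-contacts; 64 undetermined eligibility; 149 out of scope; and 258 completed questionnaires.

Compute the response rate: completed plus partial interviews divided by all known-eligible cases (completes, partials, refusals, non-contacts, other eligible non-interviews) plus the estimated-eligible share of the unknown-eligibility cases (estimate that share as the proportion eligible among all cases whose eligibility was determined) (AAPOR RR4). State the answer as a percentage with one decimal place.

Num = 258 + 17 = 275
Eligible (known) = 258 + 17 + 48 + 60 + 7 = 390
e = 390 / (390 + 149) = 390 / 539 = 0.7236
e × U = 0.7236 × 64 = 46.31
Denominator = 390 + 46.31 = 436.31
RR4 = 275 / 436.31 = 0.6303

63.0%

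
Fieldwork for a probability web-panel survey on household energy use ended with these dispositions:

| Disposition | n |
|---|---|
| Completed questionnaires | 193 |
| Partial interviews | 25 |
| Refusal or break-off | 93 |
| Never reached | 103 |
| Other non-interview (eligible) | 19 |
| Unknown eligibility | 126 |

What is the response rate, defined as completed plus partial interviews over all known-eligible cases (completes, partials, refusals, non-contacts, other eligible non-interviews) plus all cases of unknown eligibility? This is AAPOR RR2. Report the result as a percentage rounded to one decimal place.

39.0%

Top = 193 + 25 = 218
Base = 193 + 25 + 93 + 103 + 19 + 126 = 559
RR2 = 218 / 559 = 0.3900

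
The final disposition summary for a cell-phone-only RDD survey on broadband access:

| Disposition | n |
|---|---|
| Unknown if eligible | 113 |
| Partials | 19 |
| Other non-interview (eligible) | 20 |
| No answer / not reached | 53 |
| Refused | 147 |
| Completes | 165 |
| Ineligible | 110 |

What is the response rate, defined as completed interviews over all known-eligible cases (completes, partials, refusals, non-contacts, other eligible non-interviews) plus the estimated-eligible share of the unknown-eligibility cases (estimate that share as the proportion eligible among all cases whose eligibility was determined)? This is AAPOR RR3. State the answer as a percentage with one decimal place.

33.5%

Num = 165
Determined eligible = 165 + 19 + 147 + 53 + 20 = 404
e = 404 / (404 + 110) = 404 / 514 = 0.7860
Estimated eligible among unknowns = 0.7860 × 113 = 88.82
Base = 404 + 88.82 = 492.82
RR3 = 165 / 492.82 = 0.3348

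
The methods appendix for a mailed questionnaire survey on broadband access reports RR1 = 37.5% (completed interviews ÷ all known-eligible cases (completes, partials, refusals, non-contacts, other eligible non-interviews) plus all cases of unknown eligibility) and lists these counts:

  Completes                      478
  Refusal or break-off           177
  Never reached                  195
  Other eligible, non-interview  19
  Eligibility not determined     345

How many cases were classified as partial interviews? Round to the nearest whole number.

61

RR1 = 478 / D = 0.375
D = 478 / 0.375 = 1274.7
Other denominator terms total 1214
partial interviews = 1274.7 − 1214 ≈ 61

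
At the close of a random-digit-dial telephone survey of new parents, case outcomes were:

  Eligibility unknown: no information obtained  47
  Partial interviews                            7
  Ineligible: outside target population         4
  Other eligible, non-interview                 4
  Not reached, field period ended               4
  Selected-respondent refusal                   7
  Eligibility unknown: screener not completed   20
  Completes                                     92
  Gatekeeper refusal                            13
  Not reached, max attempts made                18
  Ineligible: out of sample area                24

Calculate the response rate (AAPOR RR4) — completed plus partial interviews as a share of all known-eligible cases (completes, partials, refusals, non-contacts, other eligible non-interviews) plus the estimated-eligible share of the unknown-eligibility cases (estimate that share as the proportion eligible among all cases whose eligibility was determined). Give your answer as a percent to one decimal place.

Refusal or break-off = 13 + 7 = 20
Non-contacts = 4 + 18 = 22
Unknown eligibility = 20 + 47 = 67
Ineligible = 4 + 24 = 28
Num → 92 + 7 = 99
Determined eligible → 92 + 7 + 20 + 22 + 4 = 145
e = 145 / (145 + 28) = 145 / 173 = 0.8382
Eligible share of unknowns → 0.8382 × 67 = 56.16
Denominator → 145 + 56.16 = 201.16
RR4 = 99 / 201.16 = 0.4921

49.2%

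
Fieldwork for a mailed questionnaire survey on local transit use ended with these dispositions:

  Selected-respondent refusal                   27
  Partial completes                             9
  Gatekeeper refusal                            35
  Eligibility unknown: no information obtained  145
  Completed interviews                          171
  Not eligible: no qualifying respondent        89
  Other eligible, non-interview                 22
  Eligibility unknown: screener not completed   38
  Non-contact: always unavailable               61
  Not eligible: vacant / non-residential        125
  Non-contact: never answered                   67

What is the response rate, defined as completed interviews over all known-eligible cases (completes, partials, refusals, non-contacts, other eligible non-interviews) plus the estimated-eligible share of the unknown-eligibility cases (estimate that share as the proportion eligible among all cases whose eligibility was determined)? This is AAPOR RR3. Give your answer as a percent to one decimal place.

Refusal or break-off = 35 + 27 = 62
Non-contacts = 67 + 61 = 128
Unknown eligibility = 38 + 145 = 183
Screened out, ineligible = 89 + 125 = 214
Top = 171
Known eligible = 171 + 9 + 62 + 128 + 22 = 392
e = 392 / (392 + 214) = 392 / 606 = 0.6469
e × U = 0.6469 × 183 = 118.38
Denominator = 392 + 118.38 = 510.38
RR3 = 171 / 510.38 = 0.3350

33.5%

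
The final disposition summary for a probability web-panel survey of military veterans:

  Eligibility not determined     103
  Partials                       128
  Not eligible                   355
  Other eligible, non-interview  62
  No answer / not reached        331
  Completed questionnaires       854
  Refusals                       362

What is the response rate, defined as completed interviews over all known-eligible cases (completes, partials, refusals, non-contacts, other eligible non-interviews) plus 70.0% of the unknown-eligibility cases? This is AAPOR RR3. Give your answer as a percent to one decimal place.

47.2%

Top = 854
Determined eligible = 854 + 128 + 362 + 331 + 62 = 1737
Estimated eligible among unknowns = 0.7000 × 103 = 72.10
Denominator = 1737 + 72.10 = 1809.10
RR3 = 854 / 1809.10 = 0.4721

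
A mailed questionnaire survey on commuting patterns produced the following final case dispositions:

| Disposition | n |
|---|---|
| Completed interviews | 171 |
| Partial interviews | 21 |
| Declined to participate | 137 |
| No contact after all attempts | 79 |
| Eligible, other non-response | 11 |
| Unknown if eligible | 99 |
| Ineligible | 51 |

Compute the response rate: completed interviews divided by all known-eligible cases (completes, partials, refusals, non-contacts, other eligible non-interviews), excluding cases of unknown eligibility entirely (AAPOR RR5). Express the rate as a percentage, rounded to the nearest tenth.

40.8%

Numerator → 171
Base → 171 + 21 + 137 + 79 + 11 = 419
RR5 = 171 / 419 = 0.4081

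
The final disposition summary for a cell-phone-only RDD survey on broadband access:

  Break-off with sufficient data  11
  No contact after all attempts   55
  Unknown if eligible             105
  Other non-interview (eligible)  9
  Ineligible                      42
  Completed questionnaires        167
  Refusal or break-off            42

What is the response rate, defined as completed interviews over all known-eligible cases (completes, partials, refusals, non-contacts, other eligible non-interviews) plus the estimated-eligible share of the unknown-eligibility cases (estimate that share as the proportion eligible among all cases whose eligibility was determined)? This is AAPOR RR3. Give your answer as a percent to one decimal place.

44.5%

Num → 167
Eligible (known) → 167 + 11 + 42 + 55 + 9 = 284
e = 284 / (284 + 42) = 284 / 326 = 0.8712
Eligible share of unknowns → 0.8712 × 105 = 91.48
Denom → 284 + 91.48 = 375.48
RR3 = 167 / 375.48 = 0.4448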